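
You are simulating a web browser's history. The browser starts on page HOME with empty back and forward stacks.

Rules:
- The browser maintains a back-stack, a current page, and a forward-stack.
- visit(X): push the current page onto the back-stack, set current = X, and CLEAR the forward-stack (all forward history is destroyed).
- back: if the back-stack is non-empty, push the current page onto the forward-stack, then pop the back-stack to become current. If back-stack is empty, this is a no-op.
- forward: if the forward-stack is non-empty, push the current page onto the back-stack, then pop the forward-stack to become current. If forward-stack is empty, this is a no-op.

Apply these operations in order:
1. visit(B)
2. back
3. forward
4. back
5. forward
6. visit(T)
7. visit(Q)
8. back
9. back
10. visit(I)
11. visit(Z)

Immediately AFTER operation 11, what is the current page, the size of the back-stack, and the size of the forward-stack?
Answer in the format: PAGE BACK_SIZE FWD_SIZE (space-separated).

After 1 (visit(B)): cur=B back=1 fwd=0
After 2 (back): cur=HOME back=0 fwd=1
After 3 (forward): cur=B back=1 fwd=0
After 4 (back): cur=HOME back=0 fwd=1
After 5 (forward): cur=B back=1 fwd=0
After 6 (visit(T)): cur=T back=2 fwd=0
After 7 (visit(Q)): cur=Q back=3 fwd=0
After 8 (back): cur=T back=2 fwd=1
After 9 (back): cur=B back=1 fwd=2
After 10 (visit(I)): cur=I back=2 fwd=0
After 11 (visit(Z)): cur=Z back=3 fwd=0

Z 3 0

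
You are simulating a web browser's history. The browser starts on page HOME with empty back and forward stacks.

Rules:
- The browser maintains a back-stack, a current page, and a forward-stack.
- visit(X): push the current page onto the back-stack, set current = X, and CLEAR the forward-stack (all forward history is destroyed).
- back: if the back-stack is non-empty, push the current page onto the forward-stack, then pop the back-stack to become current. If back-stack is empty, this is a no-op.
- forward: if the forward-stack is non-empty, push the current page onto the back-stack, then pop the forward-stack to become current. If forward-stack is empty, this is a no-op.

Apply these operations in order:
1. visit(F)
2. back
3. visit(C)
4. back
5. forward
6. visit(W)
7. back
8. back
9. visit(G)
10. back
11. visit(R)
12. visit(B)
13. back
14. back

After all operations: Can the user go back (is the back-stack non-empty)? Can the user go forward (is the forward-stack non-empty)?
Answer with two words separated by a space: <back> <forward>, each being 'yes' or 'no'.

After 1 (visit(F)): cur=F back=1 fwd=0
After 2 (back): cur=HOME back=0 fwd=1
After 3 (visit(C)): cur=C back=1 fwd=0
After 4 (back): cur=HOME back=0 fwd=1
After 5 (forward): cur=C back=1 fwd=0
After 6 (visit(W)): cur=W back=2 fwd=0
After 7 (back): cur=C back=1 fwd=1
After 8 (back): cur=HOME back=0 fwd=2
After 9 (visit(G)): cur=G back=1 fwd=0
After 10 (back): cur=HOME back=0 fwd=1
After 11 (visit(R)): cur=R back=1 fwd=0
After 12 (visit(B)): cur=B back=2 fwd=0
After 13 (back): cur=R back=1 fwd=1
After 14 (back): cur=HOME back=0 fwd=2

Answer: no yes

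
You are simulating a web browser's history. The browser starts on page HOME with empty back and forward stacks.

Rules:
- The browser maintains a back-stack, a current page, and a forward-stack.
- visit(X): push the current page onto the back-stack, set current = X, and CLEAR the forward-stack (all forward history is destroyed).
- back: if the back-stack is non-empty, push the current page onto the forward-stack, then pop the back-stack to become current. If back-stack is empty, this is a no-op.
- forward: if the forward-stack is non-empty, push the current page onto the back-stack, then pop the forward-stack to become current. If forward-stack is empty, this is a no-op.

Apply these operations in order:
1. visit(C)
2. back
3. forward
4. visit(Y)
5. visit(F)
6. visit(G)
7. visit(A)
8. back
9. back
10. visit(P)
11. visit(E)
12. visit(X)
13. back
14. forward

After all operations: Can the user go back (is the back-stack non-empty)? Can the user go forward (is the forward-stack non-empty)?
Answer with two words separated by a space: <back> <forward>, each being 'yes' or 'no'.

After 1 (visit(C)): cur=C back=1 fwd=0
After 2 (back): cur=HOME back=0 fwd=1
After 3 (forward): cur=C back=1 fwd=0
After 4 (visit(Y)): cur=Y back=2 fwd=0
After 5 (visit(F)): cur=F back=3 fwd=0
After 6 (visit(G)): cur=G back=4 fwd=0
After 7 (visit(A)): cur=A back=5 fwd=0
After 8 (back): cur=G back=4 fwd=1
After 9 (back): cur=F back=3 fwd=2
After 10 (visit(P)): cur=P back=4 fwd=0
After 11 (visit(E)): cur=E back=5 fwd=0
After 12 (visit(X)): cur=X back=6 fwd=0
After 13 (back): cur=E back=5 fwd=1
After 14 (forward): cur=X back=6 fwd=0

Answer: yes no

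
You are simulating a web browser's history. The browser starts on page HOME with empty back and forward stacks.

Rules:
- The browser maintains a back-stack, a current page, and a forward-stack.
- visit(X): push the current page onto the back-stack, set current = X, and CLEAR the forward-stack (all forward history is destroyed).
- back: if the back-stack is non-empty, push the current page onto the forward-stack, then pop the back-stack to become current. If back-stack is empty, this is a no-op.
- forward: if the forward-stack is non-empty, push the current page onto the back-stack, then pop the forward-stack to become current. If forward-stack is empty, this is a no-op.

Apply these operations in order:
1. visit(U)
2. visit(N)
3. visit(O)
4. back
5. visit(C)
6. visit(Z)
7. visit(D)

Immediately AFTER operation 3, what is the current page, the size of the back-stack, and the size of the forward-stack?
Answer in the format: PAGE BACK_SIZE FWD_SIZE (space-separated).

After 1 (visit(U)): cur=U back=1 fwd=0
After 2 (visit(N)): cur=N back=2 fwd=0
After 3 (visit(O)): cur=O back=3 fwd=0

O 3 0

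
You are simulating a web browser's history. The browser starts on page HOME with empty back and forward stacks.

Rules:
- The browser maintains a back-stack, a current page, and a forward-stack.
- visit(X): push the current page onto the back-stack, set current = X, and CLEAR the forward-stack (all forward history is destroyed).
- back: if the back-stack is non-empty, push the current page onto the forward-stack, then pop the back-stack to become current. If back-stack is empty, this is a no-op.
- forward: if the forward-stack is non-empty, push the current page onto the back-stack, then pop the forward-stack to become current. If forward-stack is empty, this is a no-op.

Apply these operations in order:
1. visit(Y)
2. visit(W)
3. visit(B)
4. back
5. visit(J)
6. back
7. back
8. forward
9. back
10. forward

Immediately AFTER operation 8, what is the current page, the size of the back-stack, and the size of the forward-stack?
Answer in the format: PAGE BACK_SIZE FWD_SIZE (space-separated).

After 1 (visit(Y)): cur=Y back=1 fwd=0
After 2 (visit(W)): cur=W back=2 fwd=0
After 3 (visit(B)): cur=B back=3 fwd=0
After 4 (back): cur=W back=2 fwd=1
After 5 (visit(J)): cur=J back=3 fwd=0
After 6 (back): cur=W back=2 fwd=1
After 7 (back): cur=Y back=1 fwd=2
After 8 (forward): cur=W back=2 fwd=1

W 2 1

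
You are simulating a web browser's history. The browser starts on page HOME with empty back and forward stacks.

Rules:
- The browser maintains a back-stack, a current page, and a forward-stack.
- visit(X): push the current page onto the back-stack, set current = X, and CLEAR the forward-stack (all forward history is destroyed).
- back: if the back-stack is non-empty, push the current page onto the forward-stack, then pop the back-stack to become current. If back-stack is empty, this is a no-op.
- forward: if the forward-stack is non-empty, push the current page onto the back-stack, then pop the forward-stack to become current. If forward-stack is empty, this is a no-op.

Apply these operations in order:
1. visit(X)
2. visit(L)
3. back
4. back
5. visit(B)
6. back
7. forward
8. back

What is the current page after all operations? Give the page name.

After 1 (visit(X)): cur=X back=1 fwd=0
After 2 (visit(L)): cur=L back=2 fwd=0
After 3 (back): cur=X back=1 fwd=1
After 4 (back): cur=HOME back=0 fwd=2
After 5 (visit(B)): cur=B back=1 fwd=0
After 6 (back): cur=HOME back=0 fwd=1
After 7 (forward): cur=B back=1 fwd=0
After 8 (back): cur=HOME back=0 fwd=1

Answer: HOME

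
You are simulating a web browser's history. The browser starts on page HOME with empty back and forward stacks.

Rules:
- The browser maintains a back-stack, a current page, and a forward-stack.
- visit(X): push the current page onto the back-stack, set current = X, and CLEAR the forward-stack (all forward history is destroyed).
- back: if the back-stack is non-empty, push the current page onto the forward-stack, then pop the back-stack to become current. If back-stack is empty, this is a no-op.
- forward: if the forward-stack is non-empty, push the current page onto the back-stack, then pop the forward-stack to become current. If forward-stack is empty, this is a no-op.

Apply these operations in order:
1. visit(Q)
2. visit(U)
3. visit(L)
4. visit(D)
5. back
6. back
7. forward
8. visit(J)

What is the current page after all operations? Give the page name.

Answer: J

Derivation:
After 1 (visit(Q)): cur=Q back=1 fwd=0
After 2 (visit(U)): cur=U back=2 fwd=0
After 3 (visit(L)): cur=L back=3 fwd=0
After 4 (visit(D)): cur=D back=4 fwd=0
After 5 (back): cur=L back=3 fwd=1
After 6 (back): cur=U back=2 fwd=2
After 7 (forward): cur=L back=3 fwd=1
After 8 (visit(J)): cur=J back=4 fwd=0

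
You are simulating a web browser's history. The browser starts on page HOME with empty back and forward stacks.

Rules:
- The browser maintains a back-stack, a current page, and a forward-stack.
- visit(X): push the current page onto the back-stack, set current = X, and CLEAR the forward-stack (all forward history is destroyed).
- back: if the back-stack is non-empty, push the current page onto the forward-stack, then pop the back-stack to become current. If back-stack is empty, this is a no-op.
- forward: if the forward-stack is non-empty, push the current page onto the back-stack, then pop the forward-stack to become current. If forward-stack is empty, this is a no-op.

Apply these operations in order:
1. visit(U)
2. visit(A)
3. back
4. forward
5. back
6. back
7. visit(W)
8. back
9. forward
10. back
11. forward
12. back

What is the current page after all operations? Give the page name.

Answer: HOME

Derivation:
After 1 (visit(U)): cur=U back=1 fwd=0
After 2 (visit(A)): cur=A back=2 fwd=0
After 3 (back): cur=U back=1 fwd=1
After 4 (forward): cur=A back=2 fwd=0
After 5 (back): cur=U back=1 fwd=1
After 6 (back): cur=HOME back=0 fwd=2
After 7 (visit(W)): cur=W back=1 fwd=0
After 8 (back): cur=HOME back=0 fwd=1
After 9 (forward): cur=W back=1 fwd=0
After 10 (back): cur=HOME back=0 fwd=1
After 11 (forward): cur=W back=1 fwd=0
After 12 (back): cur=HOME back=0 fwd=1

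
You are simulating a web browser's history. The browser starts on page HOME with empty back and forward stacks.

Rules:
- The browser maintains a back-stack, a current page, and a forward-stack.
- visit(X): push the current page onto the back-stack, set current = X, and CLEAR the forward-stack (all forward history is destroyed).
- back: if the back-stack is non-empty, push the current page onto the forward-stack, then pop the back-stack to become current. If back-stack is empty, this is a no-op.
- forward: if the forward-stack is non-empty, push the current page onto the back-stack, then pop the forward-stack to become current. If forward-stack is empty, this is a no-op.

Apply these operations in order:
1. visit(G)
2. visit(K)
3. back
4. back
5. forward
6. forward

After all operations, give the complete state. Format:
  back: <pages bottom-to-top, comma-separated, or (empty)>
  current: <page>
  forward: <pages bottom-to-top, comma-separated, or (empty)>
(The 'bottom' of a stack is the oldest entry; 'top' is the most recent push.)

Answer: back: HOME,G
current: K
forward: (empty)

Derivation:
After 1 (visit(G)): cur=G back=1 fwd=0
After 2 (visit(K)): cur=K back=2 fwd=0
After 3 (back): cur=G back=1 fwd=1
After 4 (back): cur=HOME back=0 fwd=2
After 5 (forward): cur=G back=1 fwd=1
After 6 (forward): cur=K back=2 fwd=0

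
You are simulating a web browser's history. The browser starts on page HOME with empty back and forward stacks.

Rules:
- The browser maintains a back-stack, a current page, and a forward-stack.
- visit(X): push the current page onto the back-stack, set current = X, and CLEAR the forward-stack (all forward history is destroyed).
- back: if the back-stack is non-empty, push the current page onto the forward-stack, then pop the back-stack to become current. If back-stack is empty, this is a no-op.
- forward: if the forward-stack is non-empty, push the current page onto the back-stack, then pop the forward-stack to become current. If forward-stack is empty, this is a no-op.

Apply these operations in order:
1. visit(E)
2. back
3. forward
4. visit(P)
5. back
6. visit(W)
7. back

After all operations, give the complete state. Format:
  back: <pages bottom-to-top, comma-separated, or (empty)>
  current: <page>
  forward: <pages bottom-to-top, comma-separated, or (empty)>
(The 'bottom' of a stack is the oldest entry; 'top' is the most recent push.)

Answer: back: HOME
current: E
forward: W

Derivation:
After 1 (visit(E)): cur=E back=1 fwd=0
After 2 (back): cur=HOME back=0 fwd=1
After 3 (forward): cur=E back=1 fwd=0
After 4 (visit(P)): cur=P back=2 fwd=0
After 5 (back): cur=E back=1 fwd=1
After 6 (visit(W)): cur=W back=2 fwd=0
After 7 (back): cur=E back=1 fwd=1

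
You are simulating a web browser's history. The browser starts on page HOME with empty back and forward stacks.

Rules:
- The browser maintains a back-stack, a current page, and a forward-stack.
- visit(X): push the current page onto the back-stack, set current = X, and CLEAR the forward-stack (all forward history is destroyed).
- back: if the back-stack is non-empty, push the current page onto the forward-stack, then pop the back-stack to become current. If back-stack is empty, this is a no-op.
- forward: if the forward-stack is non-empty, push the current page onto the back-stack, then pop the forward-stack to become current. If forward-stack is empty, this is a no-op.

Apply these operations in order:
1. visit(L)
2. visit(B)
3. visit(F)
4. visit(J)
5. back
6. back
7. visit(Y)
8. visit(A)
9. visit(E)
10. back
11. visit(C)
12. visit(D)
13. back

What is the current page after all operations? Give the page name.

Answer: C

Derivation:
After 1 (visit(L)): cur=L back=1 fwd=0
After 2 (visit(B)): cur=B back=2 fwd=0
After 3 (visit(F)): cur=F back=3 fwd=0
After 4 (visit(J)): cur=J back=4 fwd=0
After 5 (back): cur=F back=3 fwd=1
After 6 (back): cur=B back=2 fwd=2
After 7 (visit(Y)): cur=Y back=3 fwd=0
After 8 (visit(A)): cur=A back=4 fwd=0
After 9 (visit(E)): cur=E back=5 fwd=0
After 10 (back): cur=A back=4 fwd=1
After 11 (visit(C)): cur=C back=5 fwd=0
After 12 (visit(D)): cur=D back=6 fwd=0
After 13 (back): cur=C back=5 fwd=1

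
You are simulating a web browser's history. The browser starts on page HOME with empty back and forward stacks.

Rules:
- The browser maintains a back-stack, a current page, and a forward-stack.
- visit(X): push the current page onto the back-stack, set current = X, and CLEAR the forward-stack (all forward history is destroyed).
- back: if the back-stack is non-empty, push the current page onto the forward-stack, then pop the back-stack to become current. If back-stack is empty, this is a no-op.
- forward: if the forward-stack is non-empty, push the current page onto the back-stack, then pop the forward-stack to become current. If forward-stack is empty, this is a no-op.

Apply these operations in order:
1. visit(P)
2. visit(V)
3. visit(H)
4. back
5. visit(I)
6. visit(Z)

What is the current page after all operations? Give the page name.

After 1 (visit(P)): cur=P back=1 fwd=0
After 2 (visit(V)): cur=V back=2 fwd=0
After 3 (visit(H)): cur=H back=3 fwd=0
After 4 (back): cur=V back=2 fwd=1
After 5 (visit(I)): cur=I back=3 fwd=0
After 6 (visit(Z)): cur=Z back=4 fwd=0

Answer: Z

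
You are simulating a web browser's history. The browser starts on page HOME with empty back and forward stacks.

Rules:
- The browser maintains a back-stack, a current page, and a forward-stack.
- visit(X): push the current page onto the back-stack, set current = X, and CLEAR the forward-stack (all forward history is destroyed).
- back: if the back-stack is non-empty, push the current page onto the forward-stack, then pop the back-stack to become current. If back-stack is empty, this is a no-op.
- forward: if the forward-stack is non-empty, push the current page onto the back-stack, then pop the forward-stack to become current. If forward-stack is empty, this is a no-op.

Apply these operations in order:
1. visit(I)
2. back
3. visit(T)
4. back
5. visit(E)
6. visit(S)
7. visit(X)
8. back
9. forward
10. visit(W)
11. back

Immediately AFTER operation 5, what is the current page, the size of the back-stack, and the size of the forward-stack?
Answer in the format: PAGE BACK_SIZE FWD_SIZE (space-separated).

After 1 (visit(I)): cur=I back=1 fwd=0
After 2 (back): cur=HOME back=0 fwd=1
After 3 (visit(T)): cur=T back=1 fwd=0
After 4 (back): cur=HOME back=0 fwd=1
After 5 (visit(E)): cur=E back=1 fwd=0

E 1 0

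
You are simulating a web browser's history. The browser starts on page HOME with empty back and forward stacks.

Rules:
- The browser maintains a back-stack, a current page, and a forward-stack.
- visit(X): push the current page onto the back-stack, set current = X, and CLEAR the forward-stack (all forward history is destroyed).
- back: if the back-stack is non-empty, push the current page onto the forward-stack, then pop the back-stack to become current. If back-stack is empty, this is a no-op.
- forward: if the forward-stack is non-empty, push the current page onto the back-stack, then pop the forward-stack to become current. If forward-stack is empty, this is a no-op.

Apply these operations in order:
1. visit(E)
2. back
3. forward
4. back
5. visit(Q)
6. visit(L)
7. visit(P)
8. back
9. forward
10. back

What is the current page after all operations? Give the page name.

After 1 (visit(E)): cur=E back=1 fwd=0
After 2 (back): cur=HOME back=0 fwd=1
After 3 (forward): cur=E back=1 fwd=0
After 4 (back): cur=HOME back=0 fwd=1
After 5 (visit(Q)): cur=Q back=1 fwd=0
After 6 (visit(L)): cur=L back=2 fwd=0
After 7 (visit(P)): cur=P back=3 fwd=0
After 8 (back): cur=L back=2 fwd=1
After 9 (forward): cur=P back=3 fwd=0
After 10 (back): cur=L back=2 fwd=1

Answer: L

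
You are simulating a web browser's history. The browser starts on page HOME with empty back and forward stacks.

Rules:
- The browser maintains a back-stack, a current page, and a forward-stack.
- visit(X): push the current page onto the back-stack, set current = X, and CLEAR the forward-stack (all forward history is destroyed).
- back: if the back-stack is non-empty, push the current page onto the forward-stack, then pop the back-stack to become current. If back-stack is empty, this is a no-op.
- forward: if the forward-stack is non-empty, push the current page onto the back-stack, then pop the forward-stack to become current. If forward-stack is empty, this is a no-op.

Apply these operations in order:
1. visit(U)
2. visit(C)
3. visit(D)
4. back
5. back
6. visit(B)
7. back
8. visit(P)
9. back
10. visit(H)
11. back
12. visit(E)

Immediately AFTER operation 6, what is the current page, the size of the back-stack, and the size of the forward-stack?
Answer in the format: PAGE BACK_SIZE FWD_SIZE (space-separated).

After 1 (visit(U)): cur=U back=1 fwd=0
After 2 (visit(C)): cur=C back=2 fwd=0
After 3 (visit(D)): cur=D back=3 fwd=0
After 4 (back): cur=C back=2 fwd=1
After 5 (back): cur=U back=1 fwd=2
After 6 (visit(B)): cur=B back=2 fwd=0

B 2 0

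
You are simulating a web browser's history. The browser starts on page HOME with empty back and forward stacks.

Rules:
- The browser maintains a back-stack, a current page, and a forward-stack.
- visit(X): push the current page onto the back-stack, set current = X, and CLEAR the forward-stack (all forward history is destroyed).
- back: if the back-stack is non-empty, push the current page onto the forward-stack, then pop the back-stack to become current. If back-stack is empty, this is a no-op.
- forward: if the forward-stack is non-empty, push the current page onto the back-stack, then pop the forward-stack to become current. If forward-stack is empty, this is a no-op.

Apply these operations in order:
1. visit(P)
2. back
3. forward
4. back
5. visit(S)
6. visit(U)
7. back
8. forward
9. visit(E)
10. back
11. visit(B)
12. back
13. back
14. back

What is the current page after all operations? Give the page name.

Answer: HOME

Derivation:
After 1 (visit(P)): cur=P back=1 fwd=0
After 2 (back): cur=HOME back=0 fwd=1
After 3 (forward): cur=P back=1 fwd=0
After 4 (back): cur=HOME back=0 fwd=1
After 5 (visit(S)): cur=S back=1 fwd=0
After 6 (visit(U)): cur=U back=2 fwd=0
After 7 (back): cur=S back=1 fwd=1
After 8 (forward): cur=U back=2 fwd=0
After 9 (visit(E)): cur=E back=3 fwd=0
After 10 (back): cur=U back=2 fwd=1
After 11 (visit(B)): cur=B back=3 fwd=0
After 12 (back): cur=U back=2 fwd=1
After 13 (back): cur=S back=1 fwd=2
After 14 (back): cur=HOME back=0 fwd=3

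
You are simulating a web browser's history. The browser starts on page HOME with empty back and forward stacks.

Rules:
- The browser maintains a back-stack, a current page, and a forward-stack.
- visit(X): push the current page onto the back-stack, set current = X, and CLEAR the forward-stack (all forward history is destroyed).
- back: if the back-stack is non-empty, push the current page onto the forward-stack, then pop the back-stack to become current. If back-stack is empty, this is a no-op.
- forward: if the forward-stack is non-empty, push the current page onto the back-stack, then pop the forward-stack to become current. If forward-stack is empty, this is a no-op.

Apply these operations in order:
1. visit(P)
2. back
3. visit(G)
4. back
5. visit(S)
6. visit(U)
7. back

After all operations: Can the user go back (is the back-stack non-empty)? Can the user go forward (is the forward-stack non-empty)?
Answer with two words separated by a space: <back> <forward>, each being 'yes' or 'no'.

Answer: yes yes

Derivation:
After 1 (visit(P)): cur=P back=1 fwd=0
After 2 (back): cur=HOME back=0 fwd=1
After 3 (visit(G)): cur=G back=1 fwd=0
After 4 (back): cur=HOME back=0 fwd=1
After 5 (visit(S)): cur=S back=1 fwd=0
After 6 (visit(U)): cur=U back=2 fwd=0
After 7 (back): cur=S back=1 fwd=1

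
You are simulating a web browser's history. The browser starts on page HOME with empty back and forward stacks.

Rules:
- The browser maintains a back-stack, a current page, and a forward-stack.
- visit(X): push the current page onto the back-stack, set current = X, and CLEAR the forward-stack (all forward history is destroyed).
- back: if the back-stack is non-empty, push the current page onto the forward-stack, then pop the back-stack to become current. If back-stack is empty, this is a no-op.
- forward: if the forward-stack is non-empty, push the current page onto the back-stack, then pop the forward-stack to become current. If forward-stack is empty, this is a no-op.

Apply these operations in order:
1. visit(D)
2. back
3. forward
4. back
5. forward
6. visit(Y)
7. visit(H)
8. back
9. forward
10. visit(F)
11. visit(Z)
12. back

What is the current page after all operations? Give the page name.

After 1 (visit(D)): cur=D back=1 fwd=0
After 2 (back): cur=HOME back=0 fwd=1
After 3 (forward): cur=D back=1 fwd=0
After 4 (back): cur=HOME back=0 fwd=1
After 5 (forward): cur=D back=1 fwd=0
After 6 (visit(Y)): cur=Y back=2 fwd=0
After 7 (visit(H)): cur=H back=3 fwd=0
After 8 (back): cur=Y back=2 fwd=1
After 9 (forward): cur=H back=3 fwd=0
After 10 (visit(F)): cur=F back=4 fwd=0
After 11 (visit(Z)): cur=Z back=5 fwd=0
After 12 (back): cur=F back=4 fwd=1

Answer: F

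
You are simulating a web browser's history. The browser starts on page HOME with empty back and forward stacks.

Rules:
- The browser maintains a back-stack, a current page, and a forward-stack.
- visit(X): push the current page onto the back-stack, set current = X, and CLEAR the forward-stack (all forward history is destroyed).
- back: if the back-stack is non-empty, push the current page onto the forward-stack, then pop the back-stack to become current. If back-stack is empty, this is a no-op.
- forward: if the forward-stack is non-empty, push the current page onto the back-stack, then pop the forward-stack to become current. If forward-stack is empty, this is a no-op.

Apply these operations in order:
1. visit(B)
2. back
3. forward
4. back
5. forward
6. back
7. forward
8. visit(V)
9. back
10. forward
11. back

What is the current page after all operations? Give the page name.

After 1 (visit(B)): cur=B back=1 fwd=0
After 2 (back): cur=HOME back=0 fwd=1
After 3 (forward): cur=B back=1 fwd=0
After 4 (back): cur=HOME back=0 fwd=1
After 5 (forward): cur=B back=1 fwd=0
After 6 (back): cur=HOME back=0 fwd=1
After 7 (forward): cur=B back=1 fwd=0
After 8 (visit(V)): cur=V back=2 fwd=0
After 9 (back): cur=B back=1 fwd=1
After 10 (forward): cur=V back=2 fwd=0
After 11 (back): cur=B back=1 fwd=1

Answer: B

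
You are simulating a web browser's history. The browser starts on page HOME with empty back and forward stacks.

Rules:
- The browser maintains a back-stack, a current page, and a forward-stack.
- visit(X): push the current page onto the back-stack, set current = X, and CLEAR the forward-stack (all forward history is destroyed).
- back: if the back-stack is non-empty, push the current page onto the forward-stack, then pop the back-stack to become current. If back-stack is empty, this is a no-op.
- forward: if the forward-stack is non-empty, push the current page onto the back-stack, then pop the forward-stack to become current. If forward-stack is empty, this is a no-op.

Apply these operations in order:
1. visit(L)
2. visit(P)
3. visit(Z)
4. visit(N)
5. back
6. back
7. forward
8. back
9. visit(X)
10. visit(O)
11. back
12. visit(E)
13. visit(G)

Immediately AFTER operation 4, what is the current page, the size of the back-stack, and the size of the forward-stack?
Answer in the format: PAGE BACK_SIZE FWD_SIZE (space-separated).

After 1 (visit(L)): cur=L back=1 fwd=0
After 2 (visit(P)): cur=P back=2 fwd=0
After 3 (visit(Z)): cur=Z back=3 fwd=0
After 4 (visit(N)): cur=N back=4 fwd=0

N 4 0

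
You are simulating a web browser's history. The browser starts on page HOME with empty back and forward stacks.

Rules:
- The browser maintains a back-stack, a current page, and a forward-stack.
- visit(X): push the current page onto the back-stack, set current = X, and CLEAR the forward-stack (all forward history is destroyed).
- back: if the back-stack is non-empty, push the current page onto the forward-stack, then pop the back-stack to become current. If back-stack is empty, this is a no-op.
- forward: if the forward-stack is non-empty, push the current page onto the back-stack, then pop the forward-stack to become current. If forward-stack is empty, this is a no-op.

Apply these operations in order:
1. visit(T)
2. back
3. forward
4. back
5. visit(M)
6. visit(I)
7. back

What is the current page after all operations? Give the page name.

Answer: M

Derivation:
After 1 (visit(T)): cur=T back=1 fwd=0
After 2 (back): cur=HOME back=0 fwd=1
After 3 (forward): cur=T back=1 fwd=0
After 4 (back): cur=HOME back=0 fwd=1
After 5 (visit(M)): cur=M back=1 fwd=0
After 6 (visit(I)): cur=I back=2 fwd=0
After 7 (back): cur=M back=1 fwd=1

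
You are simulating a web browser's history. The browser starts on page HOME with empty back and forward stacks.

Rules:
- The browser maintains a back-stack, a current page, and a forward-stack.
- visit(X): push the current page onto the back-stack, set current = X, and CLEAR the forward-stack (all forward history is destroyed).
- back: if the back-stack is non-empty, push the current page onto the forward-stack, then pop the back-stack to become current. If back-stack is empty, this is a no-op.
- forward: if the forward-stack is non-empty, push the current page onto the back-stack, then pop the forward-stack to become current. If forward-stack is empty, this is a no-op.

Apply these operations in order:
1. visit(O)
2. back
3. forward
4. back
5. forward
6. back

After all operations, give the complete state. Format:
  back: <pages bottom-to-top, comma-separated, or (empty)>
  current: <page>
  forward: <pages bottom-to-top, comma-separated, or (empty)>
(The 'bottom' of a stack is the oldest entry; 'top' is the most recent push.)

After 1 (visit(O)): cur=O back=1 fwd=0
After 2 (back): cur=HOME back=0 fwd=1
After 3 (forward): cur=O back=1 fwd=0
After 4 (back): cur=HOME back=0 fwd=1
After 5 (forward): cur=O back=1 fwd=0
After 6 (back): cur=HOME back=0 fwd=1

Answer: back: (empty)
current: HOME
forward: O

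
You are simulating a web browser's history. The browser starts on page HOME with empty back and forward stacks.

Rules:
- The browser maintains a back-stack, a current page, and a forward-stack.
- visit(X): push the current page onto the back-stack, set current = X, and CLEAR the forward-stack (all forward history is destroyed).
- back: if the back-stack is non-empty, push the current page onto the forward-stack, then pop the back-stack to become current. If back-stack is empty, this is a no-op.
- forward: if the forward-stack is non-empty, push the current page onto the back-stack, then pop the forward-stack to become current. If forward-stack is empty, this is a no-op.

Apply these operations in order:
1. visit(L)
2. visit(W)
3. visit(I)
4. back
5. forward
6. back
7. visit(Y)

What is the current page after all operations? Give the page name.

Answer: Y

Derivation:
After 1 (visit(L)): cur=L back=1 fwd=0
After 2 (visit(W)): cur=W back=2 fwd=0
After 3 (visit(I)): cur=I back=3 fwd=0
After 4 (back): cur=W back=2 fwd=1
After 5 (forward): cur=I back=3 fwd=0
After 6 (back): cur=W back=2 fwd=1
After 7 (visit(Y)): cur=Y back=3 fwd=0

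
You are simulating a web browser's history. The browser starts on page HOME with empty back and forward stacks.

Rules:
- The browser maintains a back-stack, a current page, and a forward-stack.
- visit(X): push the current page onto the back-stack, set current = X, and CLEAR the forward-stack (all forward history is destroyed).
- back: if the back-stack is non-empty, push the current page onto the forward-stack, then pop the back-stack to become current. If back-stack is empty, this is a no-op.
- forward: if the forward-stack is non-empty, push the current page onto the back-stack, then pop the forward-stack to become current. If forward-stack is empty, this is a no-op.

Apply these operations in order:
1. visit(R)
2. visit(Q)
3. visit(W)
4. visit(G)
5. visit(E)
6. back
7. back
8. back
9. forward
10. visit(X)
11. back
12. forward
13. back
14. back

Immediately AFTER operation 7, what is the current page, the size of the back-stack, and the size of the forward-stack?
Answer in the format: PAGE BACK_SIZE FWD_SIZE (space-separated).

After 1 (visit(R)): cur=R back=1 fwd=0
After 2 (visit(Q)): cur=Q back=2 fwd=0
After 3 (visit(W)): cur=W back=3 fwd=0
After 4 (visit(G)): cur=G back=4 fwd=0
After 5 (visit(E)): cur=E back=5 fwd=0
After 6 (back): cur=G back=4 fwd=1
After 7 (back): cur=W back=3 fwd=2

W 3 2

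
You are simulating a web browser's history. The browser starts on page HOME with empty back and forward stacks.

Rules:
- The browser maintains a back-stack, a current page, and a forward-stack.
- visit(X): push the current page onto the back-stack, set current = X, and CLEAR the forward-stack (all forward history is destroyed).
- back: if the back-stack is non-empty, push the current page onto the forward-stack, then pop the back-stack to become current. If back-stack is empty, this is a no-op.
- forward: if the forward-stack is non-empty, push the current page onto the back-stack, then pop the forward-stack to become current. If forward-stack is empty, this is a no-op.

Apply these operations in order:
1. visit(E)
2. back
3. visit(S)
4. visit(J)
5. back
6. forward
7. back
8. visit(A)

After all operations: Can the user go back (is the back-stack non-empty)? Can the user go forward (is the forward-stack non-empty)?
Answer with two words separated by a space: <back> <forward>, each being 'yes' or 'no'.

Answer: yes no

Derivation:
After 1 (visit(E)): cur=E back=1 fwd=0
After 2 (back): cur=HOME back=0 fwd=1
After 3 (visit(S)): cur=S back=1 fwd=0
After 4 (visit(J)): cur=J back=2 fwd=0
After 5 (back): cur=S back=1 fwd=1
After 6 (forward): cur=J back=2 fwd=0
After 7 (back): cur=S back=1 fwd=1
After 8 (visit(A)): cur=A back=2 fwd=0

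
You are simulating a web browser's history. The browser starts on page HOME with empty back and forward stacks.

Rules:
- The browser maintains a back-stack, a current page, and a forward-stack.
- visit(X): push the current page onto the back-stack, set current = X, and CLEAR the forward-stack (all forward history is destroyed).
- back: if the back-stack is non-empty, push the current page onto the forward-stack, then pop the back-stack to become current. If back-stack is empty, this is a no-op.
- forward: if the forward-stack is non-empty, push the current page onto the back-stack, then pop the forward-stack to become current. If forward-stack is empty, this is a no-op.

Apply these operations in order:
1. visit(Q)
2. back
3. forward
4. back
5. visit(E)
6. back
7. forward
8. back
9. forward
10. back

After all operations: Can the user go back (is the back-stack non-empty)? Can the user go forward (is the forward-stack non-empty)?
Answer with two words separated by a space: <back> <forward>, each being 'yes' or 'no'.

After 1 (visit(Q)): cur=Q back=1 fwd=0
After 2 (back): cur=HOME back=0 fwd=1
After 3 (forward): cur=Q back=1 fwd=0
After 4 (back): cur=HOME back=0 fwd=1
After 5 (visit(E)): cur=E back=1 fwd=0
After 6 (back): cur=HOME back=0 fwd=1
After 7 (forward): cur=E back=1 fwd=0
After 8 (back): cur=HOME back=0 fwd=1
After 9 (forward): cur=E back=1 fwd=0
After 10 (back): cur=HOME back=0 fwd=1

Answer: no yes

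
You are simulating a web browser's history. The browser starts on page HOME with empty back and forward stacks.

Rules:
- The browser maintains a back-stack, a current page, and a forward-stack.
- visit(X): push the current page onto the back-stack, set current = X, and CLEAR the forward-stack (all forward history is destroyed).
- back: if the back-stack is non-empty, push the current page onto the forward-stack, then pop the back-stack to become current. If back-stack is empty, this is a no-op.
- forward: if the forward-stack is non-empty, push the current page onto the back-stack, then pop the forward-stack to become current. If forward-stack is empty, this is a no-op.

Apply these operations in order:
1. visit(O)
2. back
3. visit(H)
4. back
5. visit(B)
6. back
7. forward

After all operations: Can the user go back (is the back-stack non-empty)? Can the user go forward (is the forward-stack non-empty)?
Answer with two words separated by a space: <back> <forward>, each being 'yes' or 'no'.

After 1 (visit(O)): cur=O back=1 fwd=0
After 2 (back): cur=HOME back=0 fwd=1
After 3 (visit(H)): cur=H back=1 fwd=0
After 4 (back): cur=HOME back=0 fwd=1
After 5 (visit(B)): cur=B back=1 fwd=0
After 6 (back): cur=HOME back=0 fwd=1
After 7 (forward): cur=B back=1 fwd=0

Answer: yes no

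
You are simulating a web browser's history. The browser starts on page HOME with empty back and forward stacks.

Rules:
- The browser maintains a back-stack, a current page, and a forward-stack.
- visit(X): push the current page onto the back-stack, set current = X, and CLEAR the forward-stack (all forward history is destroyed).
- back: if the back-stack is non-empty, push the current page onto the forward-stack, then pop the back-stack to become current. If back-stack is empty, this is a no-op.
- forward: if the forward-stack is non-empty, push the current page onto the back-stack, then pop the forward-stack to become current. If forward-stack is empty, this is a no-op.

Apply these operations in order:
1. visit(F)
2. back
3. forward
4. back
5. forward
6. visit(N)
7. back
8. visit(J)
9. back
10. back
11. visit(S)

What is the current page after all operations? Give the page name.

After 1 (visit(F)): cur=F back=1 fwd=0
After 2 (back): cur=HOME back=0 fwd=1
After 3 (forward): cur=F back=1 fwd=0
After 4 (back): cur=HOME back=0 fwd=1
After 5 (forward): cur=F back=1 fwd=0
After 6 (visit(N)): cur=N back=2 fwd=0
After 7 (back): cur=F back=1 fwd=1
After 8 (visit(J)): cur=J back=2 fwd=0
After 9 (back): cur=F back=1 fwd=1
After 10 (back): cur=HOME back=0 fwd=2
After 11 (visit(S)): cur=S back=1 fwd=0

Answer: S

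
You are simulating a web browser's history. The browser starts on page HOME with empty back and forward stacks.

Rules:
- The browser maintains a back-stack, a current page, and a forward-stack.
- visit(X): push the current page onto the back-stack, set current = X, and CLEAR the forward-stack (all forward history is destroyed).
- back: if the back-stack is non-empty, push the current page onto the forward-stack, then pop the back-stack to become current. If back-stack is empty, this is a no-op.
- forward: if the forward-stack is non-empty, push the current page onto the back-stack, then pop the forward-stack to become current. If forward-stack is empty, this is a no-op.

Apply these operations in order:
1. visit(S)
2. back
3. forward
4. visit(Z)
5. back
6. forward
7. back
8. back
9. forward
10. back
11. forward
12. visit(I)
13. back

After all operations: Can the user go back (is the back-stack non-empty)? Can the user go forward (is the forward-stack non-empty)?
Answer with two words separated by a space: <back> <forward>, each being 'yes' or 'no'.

Answer: yes yes

Derivation:
After 1 (visit(S)): cur=S back=1 fwd=0
After 2 (back): cur=HOME back=0 fwd=1
After 3 (forward): cur=S back=1 fwd=0
After 4 (visit(Z)): cur=Z back=2 fwd=0
After 5 (back): cur=S back=1 fwd=1
After 6 (forward): cur=Z back=2 fwd=0
After 7 (back): cur=S back=1 fwd=1
After 8 (back): cur=HOME back=0 fwd=2
After 9 (forward): cur=S back=1 fwd=1
After 10 (back): cur=HOME back=0 fwd=2
After 11 (forward): cur=S back=1 fwd=1
After 12 (visit(I)): cur=I back=2 fwd=0
After 13 (back): cur=S back=1 fwd=1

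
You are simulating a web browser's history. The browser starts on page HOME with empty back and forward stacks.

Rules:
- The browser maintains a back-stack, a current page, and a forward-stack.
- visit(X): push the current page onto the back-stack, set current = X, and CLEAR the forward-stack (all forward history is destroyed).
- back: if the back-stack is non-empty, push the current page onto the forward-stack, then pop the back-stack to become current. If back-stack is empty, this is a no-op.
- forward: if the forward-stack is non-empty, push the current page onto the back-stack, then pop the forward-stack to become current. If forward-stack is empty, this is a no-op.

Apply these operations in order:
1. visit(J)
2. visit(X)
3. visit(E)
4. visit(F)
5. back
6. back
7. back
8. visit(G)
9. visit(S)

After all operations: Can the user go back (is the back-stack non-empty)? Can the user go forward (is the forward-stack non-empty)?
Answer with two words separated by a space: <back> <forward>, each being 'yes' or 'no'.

Answer: yes no

Derivation:
After 1 (visit(J)): cur=J back=1 fwd=0
After 2 (visit(X)): cur=X back=2 fwd=0
After 3 (visit(E)): cur=E back=3 fwd=0
After 4 (visit(F)): cur=F back=4 fwd=0
After 5 (back): cur=E back=3 fwd=1
After 6 (back): cur=X back=2 fwd=2
After 7 (back): cur=J back=1 fwd=3
After 8 (visit(G)): cur=G back=2 fwd=0
After 9 (visit(S)): cur=S back=3 fwd=0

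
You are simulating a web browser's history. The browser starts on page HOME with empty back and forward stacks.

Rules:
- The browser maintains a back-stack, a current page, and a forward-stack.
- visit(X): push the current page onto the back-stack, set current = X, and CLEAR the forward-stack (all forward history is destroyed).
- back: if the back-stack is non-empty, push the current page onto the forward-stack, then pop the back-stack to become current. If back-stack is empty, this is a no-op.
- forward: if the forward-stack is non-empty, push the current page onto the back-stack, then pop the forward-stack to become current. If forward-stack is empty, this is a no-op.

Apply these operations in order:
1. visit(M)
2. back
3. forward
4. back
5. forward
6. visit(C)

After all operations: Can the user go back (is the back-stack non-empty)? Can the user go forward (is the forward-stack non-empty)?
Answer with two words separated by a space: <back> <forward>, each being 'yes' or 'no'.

After 1 (visit(M)): cur=M back=1 fwd=0
After 2 (back): cur=HOME back=0 fwd=1
After 3 (forward): cur=M back=1 fwd=0
After 4 (back): cur=HOME back=0 fwd=1
After 5 (forward): cur=M back=1 fwd=0
After 6 (visit(C)): cur=C back=2 fwd=0

Answer: yes no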